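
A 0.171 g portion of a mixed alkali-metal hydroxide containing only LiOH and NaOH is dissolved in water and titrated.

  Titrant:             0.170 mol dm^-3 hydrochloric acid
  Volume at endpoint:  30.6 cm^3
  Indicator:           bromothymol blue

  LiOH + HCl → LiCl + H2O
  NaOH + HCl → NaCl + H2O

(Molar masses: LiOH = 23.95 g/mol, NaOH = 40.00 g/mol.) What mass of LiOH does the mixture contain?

n(HCl) = 0.0306 × 0.170 = 5.20 × 10^-3 mol
Let x = n(LiOH), y = n(NaOH).
Titrant: 1x + 1y = 5.20 × 10^-3;  mass: 23.95x + 40.00y = 0.171
Solving, x = 2.31 × 10^-3 mol, y = 2.89 × 10^-3 mol
mass of LiOH = 2.31 × 10^-3 × 23.95 = 0.0553 g

0.0553 g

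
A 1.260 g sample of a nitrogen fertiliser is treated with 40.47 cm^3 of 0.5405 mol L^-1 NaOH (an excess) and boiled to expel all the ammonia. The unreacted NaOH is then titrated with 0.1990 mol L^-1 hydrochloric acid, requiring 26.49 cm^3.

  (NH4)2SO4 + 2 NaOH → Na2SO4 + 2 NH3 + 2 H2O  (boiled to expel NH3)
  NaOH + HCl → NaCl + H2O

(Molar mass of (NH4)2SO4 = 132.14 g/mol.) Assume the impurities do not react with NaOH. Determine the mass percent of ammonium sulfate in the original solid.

87.06 %

n(NaOH) added = 0.04047 × 0.5405 = 0.02187 mol
n(HCl) used in back-titration = 0.02649 × 0.1990 = 5.272 × 10^-3 mol
n(NaOH) left over = 5.272 × 10^-3 mol (1:1 ratio)
n(NaOH) consumed by analyte = 0.02187 − 5.272 × 10^-3 = 0.01660 mol
From the 1:2 ratio, n((NH4)2SO4) = 1/2 × 0.01660 = 8.301 × 10^-3 mol
mass of (NH4)2SO4 = 8.301 × 10^-3 × 132.14 = 1.097 g
% (NH4)2SO4 = 1.097 / 1.260 × 100 = 87.06 %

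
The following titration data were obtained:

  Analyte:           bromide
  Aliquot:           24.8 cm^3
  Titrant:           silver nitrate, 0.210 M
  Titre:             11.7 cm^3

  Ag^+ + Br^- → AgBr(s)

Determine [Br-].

n(AgNO3) = 0.0117 L × 0.210 mol/L = 2.46 × 10^-3 mol
n(Br-) = 2.46 × 10^-3 mol (1:1 mole ratio)
[Br-] = 2.46 × 10^-3 mol / 0.0248 L = 0.0991 mol/L

0.0991 M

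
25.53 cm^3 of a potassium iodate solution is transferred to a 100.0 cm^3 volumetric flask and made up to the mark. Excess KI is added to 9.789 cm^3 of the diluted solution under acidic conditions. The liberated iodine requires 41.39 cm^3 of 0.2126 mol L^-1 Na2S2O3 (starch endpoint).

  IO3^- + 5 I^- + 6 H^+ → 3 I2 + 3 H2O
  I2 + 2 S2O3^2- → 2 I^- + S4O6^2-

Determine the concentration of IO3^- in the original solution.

n(S2O3^2-) = 0.04139 × 0.2126 = 8.800 × 10^-3 mol
n(I2) = n(S2O3^2-)/2 = 4.400 × 10^-3 mol
From the 1:3 ratio, n(IO3^-) in the aliquot = 1/3 × 4.400 × 10^-3 = 1.467 × 10^-3 mol
[IO3^-]_dilute = 1.467 × 10^-3 / 0.009789 = 0.1498 mol/L
[IO3^-]_original = 0.1498 × 100.0/25.53 = 0.5868 mol/L

0.5868 mol/L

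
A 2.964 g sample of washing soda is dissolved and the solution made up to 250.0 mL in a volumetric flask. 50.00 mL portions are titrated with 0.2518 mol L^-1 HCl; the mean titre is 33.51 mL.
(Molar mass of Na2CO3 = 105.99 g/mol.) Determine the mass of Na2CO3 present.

Na2CO3 + 2 HCl → 2 NaCl + H2O + CO2
n(HCl) per titration = 0.03351 × 0.2518 = 8.438 × 10^-3 mol
From the 1:2 ratio, n(Na2CO3) in each aliquot = 1/2 × 8.438 × 10^-3 = 4.219 × 10^-3 mol
n(Na2CO3) in the whole flask = 4.219 × 10^-3 × 250.0/50.00 = 0.02109 mol
mass of Na2CO3 = 0.02109 × 105.99 = 2.236 g

2.236 g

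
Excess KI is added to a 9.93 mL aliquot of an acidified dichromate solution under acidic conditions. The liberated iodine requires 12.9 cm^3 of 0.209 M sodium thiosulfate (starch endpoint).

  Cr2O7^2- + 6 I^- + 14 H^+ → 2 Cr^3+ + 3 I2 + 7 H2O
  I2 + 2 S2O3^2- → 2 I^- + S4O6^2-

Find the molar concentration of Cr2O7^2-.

0.0453 M

n(S2O3^2-) = 0.0129 × 0.209 = 2.70 × 10^-3 mol
n(I2) = n(S2O3^2-)/2 = 1.35 × 10^-3 mol
From the 1:3 ratio, n(Cr2O7^2-) in the aliquot = 1/3 × 1.35 × 10^-3 = 4.49 × 10^-4 mol
[Cr2O7^2-] = 4.49 × 10^-4 / 0.00993 = 0.0453 mol/L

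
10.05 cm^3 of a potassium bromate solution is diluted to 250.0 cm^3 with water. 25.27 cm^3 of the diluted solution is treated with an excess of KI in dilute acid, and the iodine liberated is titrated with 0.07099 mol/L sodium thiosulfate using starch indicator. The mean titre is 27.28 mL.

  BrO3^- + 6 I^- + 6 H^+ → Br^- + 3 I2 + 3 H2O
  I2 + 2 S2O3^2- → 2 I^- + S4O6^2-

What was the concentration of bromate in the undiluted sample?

n(S2O3^2-) = 0.02728 × 0.07099 = 1.937 × 10^-3 mol
n(I2) = n(S2O3^2-)/2 = 9.683 × 10^-4 mol
From the 1:3 ratio, n(BrO3^-) in the aliquot = 1/3 × 9.683 × 10^-4 = 3.228 × 10^-4 mol
[BrO3^-]_dilute = 3.228 × 10^-4 / 0.02527 = 0.01277 mol/L
[BrO3^-]_original = 0.01277 × 250.0/10.05 = 0.3177 mol/L

0.3177 mol/L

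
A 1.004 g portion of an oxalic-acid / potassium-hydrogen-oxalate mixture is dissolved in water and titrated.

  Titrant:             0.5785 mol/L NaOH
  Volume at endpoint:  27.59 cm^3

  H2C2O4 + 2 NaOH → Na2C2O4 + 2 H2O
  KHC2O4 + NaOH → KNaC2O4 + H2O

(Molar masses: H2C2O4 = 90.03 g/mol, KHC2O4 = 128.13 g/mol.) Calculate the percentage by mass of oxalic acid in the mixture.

n(NaOH) = 0.02759 × 0.5785 = 0.01596 mol
Let x = n(H2C2O4), y = n(KHC2O4).
Titrant: 2x + 1y = 0.01596;  mass: 90.03x + 128.13y = 1.004
Solving, x = 6.263 × 10^-3 mol, y = 3.435 × 10^-3 mol
mass of H2C2O4 = 6.263 × 10^-3 × 90.03 = 0.5638 g
% H2C2O4 = 0.5638 / 1.004 × 100 = 56.16 %

56.16 %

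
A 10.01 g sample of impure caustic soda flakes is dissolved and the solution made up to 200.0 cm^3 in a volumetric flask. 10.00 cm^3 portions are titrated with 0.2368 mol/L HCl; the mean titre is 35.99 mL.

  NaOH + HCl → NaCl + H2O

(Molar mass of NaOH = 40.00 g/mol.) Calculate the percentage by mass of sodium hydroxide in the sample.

n(HCl) per titration = 0.03599 × 0.2368 = 8.522 × 10^-3 mol
n(NaOH) in each aliquot = 8.522 × 10^-3 mol (1:1 ratio)
n(NaOH) in the whole flask = 8.522 × 10^-3 × 200.0/10.00 = 0.1704 mol
mass of NaOH = 0.1704 × 40.00 = 6.818 g
% NaOH = 6.818 / 10.01 × 100 = 68.11 %

68.11 %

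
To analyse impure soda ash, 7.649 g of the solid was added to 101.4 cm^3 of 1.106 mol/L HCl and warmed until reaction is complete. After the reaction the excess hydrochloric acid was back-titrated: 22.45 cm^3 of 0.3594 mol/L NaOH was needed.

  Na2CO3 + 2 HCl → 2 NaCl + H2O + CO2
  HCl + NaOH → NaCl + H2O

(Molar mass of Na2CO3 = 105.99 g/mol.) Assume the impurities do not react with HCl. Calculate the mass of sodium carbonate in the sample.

n(HCl) added = 0.1014 × 1.106 = 0.1121 mol
n(NaOH) used in back-titration = 0.02245 × 0.3594 = 8.069 × 10^-3 mol
n(HCl) left over = 8.069 × 10^-3 mol (1:1 ratio)
n(HCl) consumed by analyte = 0.1121 − 8.069 × 10^-3 = 0.1041 mol
From the 1:2 ratio, n(Na2CO3) = 1/2 × 0.1041 = 0.05204 mol
mass of Na2CO3 = 0.05204 × 105.99 = 5.516 g

5.516 g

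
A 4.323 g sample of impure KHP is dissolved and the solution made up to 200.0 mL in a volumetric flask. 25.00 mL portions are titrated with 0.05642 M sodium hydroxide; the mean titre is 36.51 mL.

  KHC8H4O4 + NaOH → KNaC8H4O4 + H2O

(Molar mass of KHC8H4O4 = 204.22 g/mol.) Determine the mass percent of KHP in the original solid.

n(NaOH) per titration = 0.03651 × 0.05642 = 2.060 × 10^-3 mol
n(KHC8H4O4) in each aliquot = 2.060 × 10^-3 mol (1:1 ratio)
n(KHC8H4O4) in the whole flask = 2.060 × 10^-3 × 200.0/25.00 = 0.01648 mol
mass of KHC8H4O4 = 0.01648 × 204.22 = 3.365 g
% KHC8H4O4 = 3.365 / 4.323 × 100 = 77.85 %

77.85 %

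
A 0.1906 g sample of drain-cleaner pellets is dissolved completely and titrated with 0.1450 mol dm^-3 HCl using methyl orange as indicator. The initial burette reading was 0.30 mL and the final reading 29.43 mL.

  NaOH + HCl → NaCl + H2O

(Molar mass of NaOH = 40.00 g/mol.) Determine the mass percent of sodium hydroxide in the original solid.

88.64 %

n(HCl) = 0.02913 L × 0.1450 mol/L = 4.224 × 10^-3 mol
n(NaOH) = 4.224 × 10^-3 mol (1:1 ratio)
mass of NaOH = 4.224 × 10^-3 × 40.00 g/mol = 0.1690 g
% NaOH = 0.1690 / 0.1906 × 100 = 88.64 %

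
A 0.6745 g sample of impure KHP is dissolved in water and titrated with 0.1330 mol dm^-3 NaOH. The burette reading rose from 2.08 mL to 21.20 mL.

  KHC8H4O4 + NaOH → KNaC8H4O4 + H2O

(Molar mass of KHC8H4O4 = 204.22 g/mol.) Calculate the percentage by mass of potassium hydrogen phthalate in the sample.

76.99 %

n(NaOH) = 0.01912 L × 0.1330 mol/L = 2.543 × 10^-3 mol
n(KHC8H4O4) = 2.543 × 10^-3 mol (1:1 ratio)
mass of KHC8H4O4 = 2.543 × 10^-3 × 204.22 g/mol = 0.5193 g
% KHC8H4O4 = 0.5193 / 0.6745 × 100 = 76.99 %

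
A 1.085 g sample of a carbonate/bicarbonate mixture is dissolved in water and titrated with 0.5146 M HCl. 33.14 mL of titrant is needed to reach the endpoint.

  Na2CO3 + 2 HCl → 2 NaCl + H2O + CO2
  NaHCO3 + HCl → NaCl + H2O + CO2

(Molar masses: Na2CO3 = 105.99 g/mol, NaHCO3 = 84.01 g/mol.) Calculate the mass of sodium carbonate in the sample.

n(HCl) = 0.03314 × 0.5146 = 0.01705 mol
Let x = n(Na2CO3), y = n(NaHCO3).
Titrant: 2x + 1y = 0.01705;  mass: 105.99x + 84.01y = 1.085
Solving, x = 5.605 × 10^-3 mol, y = 5.843 × 10^-3 mol
mass of Na2CO3 = 5.605 × 10^-3 × 105.99 = 0.5941 g

0.5941 g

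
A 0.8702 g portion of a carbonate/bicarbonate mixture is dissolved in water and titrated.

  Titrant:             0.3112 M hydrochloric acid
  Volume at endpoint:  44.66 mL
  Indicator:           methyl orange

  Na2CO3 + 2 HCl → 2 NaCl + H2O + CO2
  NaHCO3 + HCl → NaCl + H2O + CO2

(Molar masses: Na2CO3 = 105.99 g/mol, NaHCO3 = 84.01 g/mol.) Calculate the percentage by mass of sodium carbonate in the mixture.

58.39 %

n(HCl) = 0.04466 × 0.3112 = 0.01390 mol
Let x = n(Na2CO3), y = n(NaHCO3).
Titrant: 2x + 1y = 0.01390;  mass: 105.99x + 84.01y = 0.8702
Solving, x = 4.794 × 10^-3 mol, y = 4.310 × 10^-3 mol
mass of Na2CO3 = 4.794 × 10^-3 × 105.99 = 0.5081 g
% Na2CO3 = 0.5081 / 0.8702 × 100 = 58.39 %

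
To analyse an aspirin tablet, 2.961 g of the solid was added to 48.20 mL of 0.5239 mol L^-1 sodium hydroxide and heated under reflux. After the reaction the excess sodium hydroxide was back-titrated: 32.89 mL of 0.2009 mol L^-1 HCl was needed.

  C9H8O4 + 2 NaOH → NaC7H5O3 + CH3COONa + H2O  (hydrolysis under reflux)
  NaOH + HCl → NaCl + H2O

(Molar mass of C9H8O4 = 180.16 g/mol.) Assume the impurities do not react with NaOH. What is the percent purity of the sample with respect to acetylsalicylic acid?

n(NaOH) added = 0.04820 × 0.5239 = 0.02525 mol
n(HCl) used in back-titration = 0.03289 × 0.2009 = 6.608 × 10^-3 mol
n(NaOH) left over = 6.608 × 10^-3 mol (1:1 ratio)
n(NaOH) consumed by analyte = 0.02525 − 6.608 × 10^-3 = 0.01864 mol
From the 1:2 ratio, n(C9H8O4) = 1/2 × 0.01864 = 9.322 × 10^-3 mol
mass of C9H8O4 = 9.322 × 10^-3 × 180.16 = 1.679 g
% C9H8O4 = 1.679 / 2.961 × 100 = 56.72 %

56.72 %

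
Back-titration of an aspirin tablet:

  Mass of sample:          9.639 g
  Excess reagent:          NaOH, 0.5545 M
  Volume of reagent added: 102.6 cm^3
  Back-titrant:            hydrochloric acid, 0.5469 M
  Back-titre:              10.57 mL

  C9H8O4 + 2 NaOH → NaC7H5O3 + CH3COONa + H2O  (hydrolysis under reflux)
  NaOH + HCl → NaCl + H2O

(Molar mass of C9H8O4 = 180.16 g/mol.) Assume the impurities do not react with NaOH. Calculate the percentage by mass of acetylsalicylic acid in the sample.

n(NaOH) added = 0.1026 × 0.5545 = 0.05689 mol
n(HCl) used in back-titration = 0.01057 × 0.5469 = 5.781 × 10^-3 mol
n(NaOH) left over = 5.781 × 10^-3 mol (1:1 ratio)
n(NaOH) consumed by analyte = 0.05689 − 5.781 × 10^-3 = 0.05111 mol
From the 1:2 ratio, n(C9H8O4) = 1/2 × 0.05111 = 0.02556 mol
mass of C9H8O4 = 0.02556 × 180.16 = 4.604 g
% C9H8O4 = 4.604 / 9.639 × 100 = 47.77 %

47.77 %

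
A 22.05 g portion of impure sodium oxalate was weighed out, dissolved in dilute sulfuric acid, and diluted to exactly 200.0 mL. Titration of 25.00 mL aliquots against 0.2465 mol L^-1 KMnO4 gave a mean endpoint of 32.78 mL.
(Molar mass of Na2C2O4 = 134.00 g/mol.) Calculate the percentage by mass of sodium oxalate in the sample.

2 MnO4^- + 5 C2O4^2- + 16 H^+ → 2 Mn^2+ + 10 CO2 + 8 H2O
n(KMnO4) per titration = 0.03278 × 0.2465 = 8.080 × 10^-3 mol
From the 5:2 ratio, n(Na2C2O4) in each aliquot = 5/2 × 8.080 × 10^-3 = 0.02020 mol
n(Na2C2O4) in the whole flask = 0.02020 × 200.0/25.00 = 0.1616 mol
mass of Na2C2O4 = 0.1616 × 134.00 = 21.66 g
% Na2C2O4 = 21.66 / 22.05 × 100 = 98.21 %

98.21 %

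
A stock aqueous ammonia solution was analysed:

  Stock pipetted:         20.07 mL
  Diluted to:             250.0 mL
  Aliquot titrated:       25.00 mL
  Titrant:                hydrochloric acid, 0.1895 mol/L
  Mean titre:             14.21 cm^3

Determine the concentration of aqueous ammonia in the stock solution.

1.342 mol/L

NH3 + HCl → NH4Cl
n(HCl) = 0.01421 × 0.1895 = 2.693 × 10^-3 mol
n(NH3) in the aliquot = 2.693 × 10^-3 mol (1:1 ratio)
[NH3]_dilute = 2.693 × 10^-3 / 0.02500 = 0.1077 mol/L
Dilution factor = 250.0 / 20.07 = 12.46
[NH3]_stock = 0.1077 × 12.46 = 1.342 mol/L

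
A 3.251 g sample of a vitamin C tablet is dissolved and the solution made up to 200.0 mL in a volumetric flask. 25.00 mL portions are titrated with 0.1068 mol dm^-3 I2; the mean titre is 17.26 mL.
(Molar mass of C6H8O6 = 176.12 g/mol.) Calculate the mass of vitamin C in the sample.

C6H8O6 + I2 → C6H6O6 + 2 HI
n(I2) per titration = 0.01726 × 0.1068 = 1.843 × 10^-3 mol
n(C6H8O6) in each aliquot = 1.843 × 10^-3 mol (1:1 ratio)
n(C6H8O6) in the whole flask = 1.843 × 10^-3 × 200.0/25.00 = 0.01475 mol
mass of C6H8O6 = 0.01475 × 176.12 = 2.597 g

2.597 g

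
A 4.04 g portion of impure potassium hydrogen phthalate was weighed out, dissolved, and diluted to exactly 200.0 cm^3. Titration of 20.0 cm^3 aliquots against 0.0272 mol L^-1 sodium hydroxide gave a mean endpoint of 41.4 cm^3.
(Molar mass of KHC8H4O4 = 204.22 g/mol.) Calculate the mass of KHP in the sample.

KHC8H4O4 + NaOH → KNaC8H4O4 + H2O
n(NaOH) per titration = 0.0414 × 0.0272 = 1.13 × 10^-3 mol
n(KHC8H4O4) in each aliquot = 1.13 × 10^-3 mol (1:1 ratio)
n(KHC8H4O4) in the whole flask = 1.13 × 10^-3 × 200.0/20.0 = 0.0113 mol
mass of KHC8H4O4 = 0.0113 × 204.22 = 2.30 g

2.30 g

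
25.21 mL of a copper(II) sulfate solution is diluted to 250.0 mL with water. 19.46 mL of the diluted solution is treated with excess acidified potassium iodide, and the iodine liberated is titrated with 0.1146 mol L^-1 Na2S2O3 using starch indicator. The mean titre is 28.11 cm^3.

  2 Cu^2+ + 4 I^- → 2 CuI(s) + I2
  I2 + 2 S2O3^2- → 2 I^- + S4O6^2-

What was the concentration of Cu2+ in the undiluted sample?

1.642 mol/L

n(S2O3^2-) = 0.02811 × 0.1146 = 3.221 × 10^-3 mol
n(I2) = n(S2O3^2-)/2 = 1.611 × 10^-3 mol
From the 2:1 ratio, n(Cu2+) in the aliquot = 2/1 × 1.611 × 10^-3 = 3.221 × 10^-3 mol
[Cu2+]_dilute = 3.221 × 10^-3 / 0.01946 = 0.1655 mol/L
[Cu2+]_original = 0.1655 × 250.0/25.21 = 1.642 mol/L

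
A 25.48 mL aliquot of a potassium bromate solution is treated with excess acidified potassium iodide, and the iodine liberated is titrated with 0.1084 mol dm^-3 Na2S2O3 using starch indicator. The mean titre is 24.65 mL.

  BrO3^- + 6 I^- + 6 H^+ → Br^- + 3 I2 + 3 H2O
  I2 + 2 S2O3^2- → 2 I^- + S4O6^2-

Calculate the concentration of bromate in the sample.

n(S2O3^2-) = 0.02465 × 0.1084 = 2.672 × 10^-3 mol
n(I2) = n(S2O3^2-)/2 = 1.336 × 10^-3 mol
From the 1:3 ratio, n(BrO3^-) in the aliquot = 1/3 × 1.336 × 10^-3 = 4.453 × 10^-4 mol
[BrO3^-] = 4.453 × 10^-4 / 0.02548 = 0.01748 mol/L

0.01748 mol/L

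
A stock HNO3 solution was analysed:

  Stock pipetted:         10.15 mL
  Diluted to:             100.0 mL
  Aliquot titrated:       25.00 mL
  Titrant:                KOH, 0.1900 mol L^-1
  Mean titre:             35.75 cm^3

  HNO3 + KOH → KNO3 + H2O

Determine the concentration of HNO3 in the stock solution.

n(KOH) = 0.03575 × 0.1900 = 6.793 × 10^-3 mol
n(HNO3) in the aliquot = 6.793 × 10^-3 mol (1:1 ratio)
[HNO3]_dilute = 6.793 × 10^-3 / 0.02500 = 0.2717 mol/L
Dilution factor = 100.0 / 10.15 = 9.852
[HNO3]_stock = 0.2717 × 9.852 = 2.677 mol/L

2.677 mol/L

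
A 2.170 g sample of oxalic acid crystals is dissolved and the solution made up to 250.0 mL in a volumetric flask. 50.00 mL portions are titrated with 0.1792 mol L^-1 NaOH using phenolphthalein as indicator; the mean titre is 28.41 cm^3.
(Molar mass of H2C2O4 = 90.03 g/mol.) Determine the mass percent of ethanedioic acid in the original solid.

H2C2O4 + 2 NaOH → Na2C2O4 + 2 H2O
n(NaOH) per titration = 0.02841 × 0.1792 = 5.091 × 10^-3 mol
From the 1:2 ratio, n(H2C2O4) in each aliquot = 1/2 × 5.091 × 10^-3 = 2.546 × 10^-3 mol
n(H2C2O4) in the whole flask = 2.546 × 10^-3 × 250.0/50.00 = 0.01273 mol
mass of H2C2O4 = 0.01273 × 90.03 = 1.146 g
% H2C2O4 = 1.146 / 2.170 × 100 = 52.81 %

52.81 %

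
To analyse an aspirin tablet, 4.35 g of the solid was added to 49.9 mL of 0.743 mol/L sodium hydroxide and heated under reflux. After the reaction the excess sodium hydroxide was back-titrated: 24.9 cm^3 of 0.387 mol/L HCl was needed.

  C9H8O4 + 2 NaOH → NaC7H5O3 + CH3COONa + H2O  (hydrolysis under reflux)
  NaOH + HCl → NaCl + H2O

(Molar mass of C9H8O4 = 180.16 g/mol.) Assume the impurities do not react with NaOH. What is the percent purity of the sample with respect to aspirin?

n(NaOH) added = 0.0499 × 0.743 = 0.0371 mol
n(HCl) used in back-titration = 0.0249 × 0.387 = 9.64 × 10^-3 mol
n(NaOH) left over = 9.64 × 10^-3 mol (1:1 ratio)
n(NaOH) consumed by analyte = 0.0371 − 9.64 × 10^-3 = 0.0274 mol
From the 1:2 ratio, n(C9H8O4) = 1/2 × 0.0274 = 0.0137 mol
mass of C9H8O4 = 0.0137 × 180.16 = 2.47 g
% C9H8O4 = 2.47 / 4.35 × 100 = 56.8 %

56.8 %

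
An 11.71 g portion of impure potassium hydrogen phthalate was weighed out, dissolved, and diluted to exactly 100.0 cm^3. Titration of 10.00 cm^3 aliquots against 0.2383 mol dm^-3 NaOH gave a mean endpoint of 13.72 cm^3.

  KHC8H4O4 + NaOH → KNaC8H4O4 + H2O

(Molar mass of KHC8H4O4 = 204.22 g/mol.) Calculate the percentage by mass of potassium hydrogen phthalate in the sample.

n(NaOH) per titration = 0.01372 × 0.2383 = 3.269 × 10^-3 mol
n(KHC8H4O4) in each aliquot = 3.269 × 10^-3 mol (1:1 ratio)
n(KHC8H4O4) in the whole flask = 3.269 × 10^-3 × 100.0/10.00 = 0.03269 mol
mass of KHC8H4O4 = 0.03269 × 204.22 = 6.677 g
% KHC8H4O4 = 6.677 / 11.71 × 100 = 57.02 %

57.02 %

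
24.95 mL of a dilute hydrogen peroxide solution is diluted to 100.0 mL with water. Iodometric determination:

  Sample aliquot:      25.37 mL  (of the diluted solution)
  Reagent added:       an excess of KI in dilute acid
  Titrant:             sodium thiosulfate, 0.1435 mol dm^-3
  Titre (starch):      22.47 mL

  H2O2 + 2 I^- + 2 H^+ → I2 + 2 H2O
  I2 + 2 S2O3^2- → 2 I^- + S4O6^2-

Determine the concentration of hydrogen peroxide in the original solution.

n(S2O3^2-) = 0.02247 × 0.1435 = 3.224 × 10^-3 mol
n(I2) = n(S2O3^2-)/2 = 1.612 × 10^-3 mol
n(H2O2) in the aliquot = 1.612 × 10^-3 mol (1:1 ratio)
[H2O2]_dilute = 1.612 × 10^-3 / 0.02537 = 0.06355 mol/L
[H2O2]_original = 0.06355 × 100.0/24.95 = 0.2547 mol/L

0.2547 mol/L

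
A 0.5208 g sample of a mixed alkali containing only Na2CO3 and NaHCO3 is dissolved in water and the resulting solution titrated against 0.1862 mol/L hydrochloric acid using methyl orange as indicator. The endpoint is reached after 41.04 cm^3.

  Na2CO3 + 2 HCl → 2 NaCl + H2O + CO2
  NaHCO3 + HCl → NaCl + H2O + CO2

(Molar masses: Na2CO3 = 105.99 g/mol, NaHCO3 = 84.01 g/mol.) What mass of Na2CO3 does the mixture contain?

n(HCl) = 0.04104 × 0.1862 = 7.642 × 10^-3 mol
Let x = n(Na2CO3), y = n(NaHCO3).
Titrant: 2x + 1y = 7.642 × 10^-3;  mass: 105.99x + 84.01y = 0.5208
Solving, x = 1.953 × 10^-3 mol, y = 3.735 × 10^-3 mol
mass of Na2CO3 = 1.953 × 10^-3 × 105.99 = 0.2071 g

0.2071 g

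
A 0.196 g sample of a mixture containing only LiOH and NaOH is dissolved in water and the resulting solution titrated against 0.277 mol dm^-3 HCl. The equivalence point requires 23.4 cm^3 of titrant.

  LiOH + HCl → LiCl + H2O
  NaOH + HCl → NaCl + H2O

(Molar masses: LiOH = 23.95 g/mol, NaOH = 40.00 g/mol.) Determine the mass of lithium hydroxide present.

0.0944 g

n(HCl) = 0.0234 × 0.277 = 6.48 × 10^-3 mol
Let x = n(LiOH), y = n(NaOH).
Titrant: 1x + 1y = 6.48 × 10^-3;  mass: 23.95x + 40.00y = 0.196
Solving, x = 3.94 × 10^-3 mol, y = 2.54 × 10^-3 mol
mass of LiOH = 3.94 × 10^-3 × 23.95 = 0.0944 g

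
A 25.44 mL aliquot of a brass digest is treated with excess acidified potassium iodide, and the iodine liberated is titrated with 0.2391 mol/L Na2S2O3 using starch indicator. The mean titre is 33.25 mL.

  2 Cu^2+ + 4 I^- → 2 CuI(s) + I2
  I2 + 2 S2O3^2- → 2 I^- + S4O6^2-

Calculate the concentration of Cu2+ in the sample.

0.3125 mol/L

n(S2O3^2-) = 0.03325 × 0.2391 = 7.950 × 10^-3 mol
n(I2) = n(S2O3^2-)/2 = 3.975 × 10^-3 mol
From the 2:1 ratio, n(Cu2+) in the aliquot = 2/1 × 3.975 × 10^-3 = 7.950 × 10^-3 mol
[Cu2+] = 7.950 × 10^-3 / 0.02544 = 0.3125 mol/L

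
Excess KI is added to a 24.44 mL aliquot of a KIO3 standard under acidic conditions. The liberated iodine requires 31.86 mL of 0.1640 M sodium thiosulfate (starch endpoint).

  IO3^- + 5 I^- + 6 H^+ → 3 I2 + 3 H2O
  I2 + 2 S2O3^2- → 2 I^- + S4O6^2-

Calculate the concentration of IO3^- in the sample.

0.03563 M

n(S2O3^2-) = 0.03186 × 0.1640 = 5.225 × 10^-3 mol
n(I2) = n(S2O3^2-)/2 = 2.613 × 10^-3 mol
From the 1:3 ratio, n(IO3^-) in the aliquot = 1/3 × 2.613 × 10^-3 = 8.708 × 10^-4 mol
[IO3^-] = 8.708 × 10^-4 / 0.02444 = 0.03563 mol/L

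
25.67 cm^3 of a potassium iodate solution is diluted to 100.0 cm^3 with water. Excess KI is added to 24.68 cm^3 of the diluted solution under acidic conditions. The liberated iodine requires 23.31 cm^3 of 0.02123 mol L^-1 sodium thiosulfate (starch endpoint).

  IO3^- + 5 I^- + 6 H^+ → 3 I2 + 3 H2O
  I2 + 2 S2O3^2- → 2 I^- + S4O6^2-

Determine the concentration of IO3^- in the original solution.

0.01302 mol/L

n(S2O3^2-) = 0.02331 × 0.02123 = 4.949 × 10^-4 mol
n(I2) = n(S2O3^2-)/2 = 2.474 × 10^-4 mol
From the 1:3 ratio, n(IO3^-) in the aliquot = 1/3 × 2.474 × 10^-4 = 8.248 × 10^-5 mol
[IO3^-]_dilute = 8.248 × 10^-5 / 0.02468 = 0.003342 mol/L
[IO3^-]_original = 0.003342 × 100.0/25.67 = 0.01302 mol/L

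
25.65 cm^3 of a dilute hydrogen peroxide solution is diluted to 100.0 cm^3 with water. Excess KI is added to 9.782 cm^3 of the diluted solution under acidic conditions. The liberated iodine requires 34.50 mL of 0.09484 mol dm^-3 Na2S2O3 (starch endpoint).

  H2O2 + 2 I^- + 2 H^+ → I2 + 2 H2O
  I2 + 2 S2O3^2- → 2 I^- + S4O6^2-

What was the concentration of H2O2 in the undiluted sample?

0.6520 mol/L

n(S2O3^2-) = 0.03450 × 0.09484 = 3.272 × 10^-3 mol
n(I2) = n(S2O3^2-)/2 = 1.636 × 10^-3 mol
n(H2O2) in the aliquot = 1.636 × 10^-3 mol (1:1 ratio)
[H2O2]_dilute = 1.636 × 10^-3 / 0.009782 = 0.1672 mol/L
[H2O2]_original = 0.1672 × 100.0/25.65 = 0.6520 mol/L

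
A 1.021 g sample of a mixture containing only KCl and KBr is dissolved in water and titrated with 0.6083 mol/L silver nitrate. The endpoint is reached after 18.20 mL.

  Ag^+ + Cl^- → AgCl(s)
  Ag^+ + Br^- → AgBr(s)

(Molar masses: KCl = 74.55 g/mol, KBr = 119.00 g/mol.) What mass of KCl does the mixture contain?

0.4972 g

n(AgNO3) = 0.01820 × 0.6083 = 0.01107 mol
Let x = n(KCl), y = n(KBr).
Titrant: 1x + 1y = 0.01107;  mass: 74.55x + 119.00y = 1.021
Solving, x = 6.669 × 10^-3 mol, y = 4.402 × 10^-3 mol
mass of KCl = 6.669 × 10^-3 × 74.55 = 0.4972 g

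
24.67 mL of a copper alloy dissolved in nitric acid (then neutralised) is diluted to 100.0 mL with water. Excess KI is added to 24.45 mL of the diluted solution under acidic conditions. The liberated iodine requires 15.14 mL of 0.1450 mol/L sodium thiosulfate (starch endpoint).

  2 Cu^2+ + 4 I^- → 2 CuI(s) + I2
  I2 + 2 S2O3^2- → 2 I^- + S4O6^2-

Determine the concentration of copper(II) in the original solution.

n(S2O3^2-) = 0.01514 × 0.1450 = 2.195 × 10^-3 mol
n(I2) = n(S2O3^2-)/2 = 1.098 × 10^-3 mol
From the 2:1 ratio, n(Cu2+) in the aliquot = 2/1 × 1.098 × 10^-3 = 2.195 × 10^-3 mol
[Cu2+]_dilute = 2.195 × 10^-3 / 0.02445 = 0.08979 mol/L
[Cu2+]_original = 0.08979 × 100.0/24.67 = 0.3640 mol/L

0.3640 mol/L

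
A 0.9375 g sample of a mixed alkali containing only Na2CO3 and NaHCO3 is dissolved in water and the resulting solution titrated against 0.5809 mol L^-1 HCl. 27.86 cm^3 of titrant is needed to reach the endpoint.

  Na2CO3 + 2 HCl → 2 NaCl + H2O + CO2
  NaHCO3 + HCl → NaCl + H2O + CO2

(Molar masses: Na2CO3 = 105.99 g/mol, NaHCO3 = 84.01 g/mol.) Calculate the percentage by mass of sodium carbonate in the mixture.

n(HCl) = 0.02786 × 0.5809 = 0.01618 mol
Let x = n(Na2CO3), y = n(NaHCO3).
Titrant: 2x + 1y = 0.01618;  mass: 105.99x + 84.01y = 0.9375
Solving, x = 6.805 × 10^-3 mol, y = 2.574 × 10^-3 mol
mass of Na2CO3 = 6.805 × 10^-3 × 105.99 = 0.7213 g
% Na2CO3 = 0.7213 / 0.9375 × 100 = 76.93 %

76.93 %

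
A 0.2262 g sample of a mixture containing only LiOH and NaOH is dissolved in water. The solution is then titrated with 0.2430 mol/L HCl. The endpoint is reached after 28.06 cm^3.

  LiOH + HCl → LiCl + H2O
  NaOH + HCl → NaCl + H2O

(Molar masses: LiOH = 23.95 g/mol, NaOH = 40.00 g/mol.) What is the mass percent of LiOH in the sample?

n(HCl) = 0.02806 × 0.2430 = 6.819 × 10^-3 mol
Let x = n(LiOH), y = n(NaOH).
Titrant: 1x + 1y = 6.819 × 10^-3;  mass: 23.95x + 40.00y = 0.2262
Solving, x = 2.900 × 10^-3 mol, y = 3.919 × 10^-3 mol
mass of LiOH = 2.900 × 10^-3 × 23.95 = 0.06945 g
% LiOH = 0.06945 / 0.2262 × 100 = 30.70 %

30.70 %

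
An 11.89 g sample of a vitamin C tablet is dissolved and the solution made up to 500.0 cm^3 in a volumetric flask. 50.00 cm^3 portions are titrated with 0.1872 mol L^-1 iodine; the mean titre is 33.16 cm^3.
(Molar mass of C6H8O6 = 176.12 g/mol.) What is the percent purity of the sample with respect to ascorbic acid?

91.95 %

C6H8O6 + I2 → C6H6O6 + 2 HI
n(I2) per titration = 0.03316 × 0.1872 = 6.208 × 10^-3 mol
n(C6H8O6) in each aliquot = 6.208 × 10^-3 mol (1:1 ratio)
n(C6H8O6) in the whole flask = 6.208 × 10^-3 × 500.0/50.00 = 0.06208 mol
mass of C6H8O6 = 0.06208 × 176.12 = 10.93 g
% C6H8O6 = 10.93 / 11.89 × 100 = 91.95 %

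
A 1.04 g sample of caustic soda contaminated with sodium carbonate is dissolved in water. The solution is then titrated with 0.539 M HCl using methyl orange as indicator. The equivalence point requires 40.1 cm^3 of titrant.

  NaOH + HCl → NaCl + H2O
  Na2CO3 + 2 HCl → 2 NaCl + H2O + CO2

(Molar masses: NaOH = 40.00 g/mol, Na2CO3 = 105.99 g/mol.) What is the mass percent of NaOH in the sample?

31.2 %

n(HCl) = 0.0401 × 0.539 = 0.0216 mol
Let x = n(NaOH), y = n(Na2CO3).
Titrant: 1x + 2y = 0.0216;  mass: 40.00x + 105.99y = 1.04
Solving, x = 8.11 × 10^-3 mol, y = 6.75 × 10^-3 mol
mass of NaOH = 8.11 × 10^-3 × 40.00 = 0.325 g
% NaOH = 0.325 / 1.04 × 100 = 31.2 %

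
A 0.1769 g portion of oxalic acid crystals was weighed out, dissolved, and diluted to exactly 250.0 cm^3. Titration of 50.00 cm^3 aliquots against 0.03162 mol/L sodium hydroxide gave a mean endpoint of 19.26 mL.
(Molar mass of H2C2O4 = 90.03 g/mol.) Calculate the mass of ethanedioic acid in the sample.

0.1371 g

H2C2O4 + 2 NaOH → Na2C2O4 + 2 H2O
n(NaOH) per titration = 0.01926 × 0.03162 = 6.090 × 10^-4 mol
From the 1:2 ratio, n(H2C2O4) in each aliquot = 1/2 × 6.090 × 10^-4 = 3.045 × 10^-4 mol
n(H2C2O4) in the whole flask = 3.045 × 10^-4 × 250.0/50.00 = 1.523 × 10^-3 mol
mass of H2C2O4 = 1.523 × 10^-3 × 90.03 = 0.1371 g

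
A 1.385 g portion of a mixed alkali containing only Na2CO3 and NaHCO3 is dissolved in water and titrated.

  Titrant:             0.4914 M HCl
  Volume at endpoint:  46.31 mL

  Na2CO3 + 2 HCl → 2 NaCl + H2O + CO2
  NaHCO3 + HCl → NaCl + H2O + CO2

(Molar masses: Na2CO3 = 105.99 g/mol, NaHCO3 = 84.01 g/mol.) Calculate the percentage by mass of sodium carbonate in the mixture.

n(HCl) = 0.04631 × 0.4914 = 0.02276 mol
Let x = n(Na2CO3), y = n(NaHCO3).
Titrant: 2x + 1y = 0.02276;  mass: 105.99x + 84.01y = 1.385
Solving, x = 8.493 × 10^-3 mol, y = 5.772 × 10^-3 mol
mass of Na2CO3 = 8.493 × 10^-3 × 105.99 = 0.9001 g
% Na2CO3 = 0.9001 / 1.385 × 100 = 64.99 %

64.99 %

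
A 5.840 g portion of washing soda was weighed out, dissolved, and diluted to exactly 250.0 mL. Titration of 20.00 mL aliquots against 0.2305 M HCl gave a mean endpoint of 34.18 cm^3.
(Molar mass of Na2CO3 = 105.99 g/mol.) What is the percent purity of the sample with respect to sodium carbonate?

Na2CO3 + 2 HCl → 2 NaCl + H2O + CO2
n(HCl) per titration = 0.03418 × 0.2305 = 7.878 × 10^-3 mol
From the 1:2 ratio, n(Na2CO3) in each aliquot = 1/2 × 7.878 × 10^-3 = 3.939 × 10^-3 mol
n(Na2CO3) in the whole flask = 3.939 × 10^-3 × 250.0/20.00 = 0.04924 mol
mass of Na2CO3 = 0.04924 × 105.99 = 5.219 g
% Na2CO3 = 5.219 / 5.840 × 100 = 89.37 %

89.37 %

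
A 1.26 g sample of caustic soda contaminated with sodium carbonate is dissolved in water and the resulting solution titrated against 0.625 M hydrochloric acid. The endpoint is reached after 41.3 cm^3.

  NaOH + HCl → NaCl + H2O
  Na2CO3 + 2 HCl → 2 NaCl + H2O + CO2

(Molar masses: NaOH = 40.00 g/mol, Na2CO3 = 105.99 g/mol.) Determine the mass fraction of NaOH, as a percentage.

26.4 %

n(HCl) = 0.0413 × 0.625 = 0.0258 mol
Let x = n(NaOH), y = n(Na2CO3).
Titrant: 1x + 2y = 0.0258;  mass: 40.00x + 105.99y = 1.26
Solving, x = 8.31 × 10^-3 mol, y = 8.75 × 10^-3 mol
mass of NaOH = 8.31 × 10^-3 × 40.00 = 0.332 g
% NaOH = 0.332 / 1.26 × 100 = 26.4 %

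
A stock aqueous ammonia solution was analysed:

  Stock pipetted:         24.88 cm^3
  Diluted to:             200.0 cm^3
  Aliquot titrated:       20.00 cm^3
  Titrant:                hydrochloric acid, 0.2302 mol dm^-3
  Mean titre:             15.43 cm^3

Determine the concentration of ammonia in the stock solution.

1.428 mol/L

NH3 + HCl → NH4Cl
n(HCl) = 0.01543 × 0.2302 = 3.552 × 10^-3 mol
n(NH3) in the aliquot = 3.552 × 10^-3 mol (1:1 ratio)
[NH3]_dilute = 3.552 × 10^-3 / 0.02000 = 0.1776 mol/L
Dilution factor = 200.0 / 24.88 = 8.039
[NH3]_stock = 0.1776 × 8.039 = 1.428 mol/L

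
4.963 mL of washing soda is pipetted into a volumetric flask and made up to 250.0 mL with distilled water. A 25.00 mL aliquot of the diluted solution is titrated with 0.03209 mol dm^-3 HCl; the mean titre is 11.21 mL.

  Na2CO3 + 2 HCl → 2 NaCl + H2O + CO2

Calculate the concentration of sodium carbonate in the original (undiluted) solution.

n(HCl) = 0.01121 × 0.03209 = 3.597 × 10^-4 mol
From the 1:2 ratio, n(Na2CO3) in the aliquot = 1/2 × 3.597 × 10^-4 = 1.799 × 10^-4 mol
[Na2CO3]_dilute = 1.799 × 10^-4 / 0.02500 = 0.007195 mol/L
Dilution factor = 250.0 / 4.963 = 50.37
[Na2CO3]_stock = 0.007195 × 50.37 = 0.3624 mol/L

0.3624 mol/L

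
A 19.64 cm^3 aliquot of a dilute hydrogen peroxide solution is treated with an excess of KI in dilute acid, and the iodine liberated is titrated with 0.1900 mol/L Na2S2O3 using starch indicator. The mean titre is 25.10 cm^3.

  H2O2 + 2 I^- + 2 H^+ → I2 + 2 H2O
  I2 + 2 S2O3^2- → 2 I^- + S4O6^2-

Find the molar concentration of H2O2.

n(S2O3^2-) = 0.02510 × 0.1900 = 4.769 × 10^-3 mol
n(I2) = n(S2O3^2-)/2 = 2.385 × 10^-3 mol
n(H2O2) in the aliquot = 2.385 × 10^-3 mol (1:1 ratio)
[H2O2] = 2.385 × 10^-3 / 0.01964 = 0.1214 mol/L

0.1214 mol/L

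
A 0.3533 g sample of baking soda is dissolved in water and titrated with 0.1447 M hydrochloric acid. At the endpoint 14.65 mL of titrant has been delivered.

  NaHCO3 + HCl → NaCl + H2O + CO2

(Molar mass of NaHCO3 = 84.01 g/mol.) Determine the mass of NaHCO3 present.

n(HCl) = 0.01465 L × 0.1447 mol/L = 2.120 × 10^-3 mol
n(NaHCO3) = 2.120 × 10^-3 mol (1:1 ratio)
mass of NaHCO3 = 2.120 × 10^-3 × 84.01 g/mol = 0.1781 g

0.1781 g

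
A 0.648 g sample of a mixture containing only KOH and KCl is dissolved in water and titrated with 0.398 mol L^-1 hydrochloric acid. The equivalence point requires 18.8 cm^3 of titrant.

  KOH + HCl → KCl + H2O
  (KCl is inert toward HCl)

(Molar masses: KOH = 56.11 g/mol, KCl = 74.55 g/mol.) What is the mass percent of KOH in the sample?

n(HCl) = 0.0188 × 0.398 = 7.48 × 10^-3 mol
Let x = n(KOH), y = n(KCl).
Titrant: 1x = 7.48 × 10^-3;  mass: 56.11x + 74.55y = 0.648
Solving, x = 7.48 × 10^-3 mol, y = 3.06 × 10^-3 mol
mass of KOH = 7.48 × 10^-3 × 56.11 = 0.420 g
% KOH = 0.420 / 0.648 × 100 = 64.8 %

64.8 %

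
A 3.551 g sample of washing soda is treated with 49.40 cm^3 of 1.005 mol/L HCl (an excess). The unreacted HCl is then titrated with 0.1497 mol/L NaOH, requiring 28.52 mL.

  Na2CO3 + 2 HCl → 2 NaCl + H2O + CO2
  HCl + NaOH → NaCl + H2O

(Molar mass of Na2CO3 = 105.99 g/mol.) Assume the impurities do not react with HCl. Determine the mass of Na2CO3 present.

2.405 g

n(HCl) added = 0.04940 × 1.005 = 0.04965 mol
n(NaOH) used in back-titration = 0.02852 × 0.1497 = 4.269 × 10^-3 mol
n(HCl) left over = 4.269 × 10^-3 mol (1:1 ratio)
n(HCl) consumed by analyte = 0.04965 − 4.269 × 10^-3 = 0.04538 mol
From the 1:2 ratio, n(Na2CO3) = 1/2 × 0.04538 = 0.02269 mol
mass of Na2CO3 = 0.02269 × 105.99 = 2.405 g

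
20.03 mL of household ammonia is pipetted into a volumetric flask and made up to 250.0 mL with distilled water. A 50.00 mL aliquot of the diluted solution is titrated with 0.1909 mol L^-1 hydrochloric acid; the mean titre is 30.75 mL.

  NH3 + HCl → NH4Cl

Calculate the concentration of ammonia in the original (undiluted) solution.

1.465 mol/L

n(HCl) = 0.03075 × 0.1909 = 5.870 × 10^-3 mol
n(NH3) in the aliquot = 5.870 × 10^-3 mol (1:1 ratio)
[NH3]_dilute = 5.870 × 10^-3 / 0.05000 = 0.1174 mol/L
Dilution factor = 250.0 / 20.03 = 12.48
[NH3]_stock = 0.1174 × 12.48 = 1.465 mol/L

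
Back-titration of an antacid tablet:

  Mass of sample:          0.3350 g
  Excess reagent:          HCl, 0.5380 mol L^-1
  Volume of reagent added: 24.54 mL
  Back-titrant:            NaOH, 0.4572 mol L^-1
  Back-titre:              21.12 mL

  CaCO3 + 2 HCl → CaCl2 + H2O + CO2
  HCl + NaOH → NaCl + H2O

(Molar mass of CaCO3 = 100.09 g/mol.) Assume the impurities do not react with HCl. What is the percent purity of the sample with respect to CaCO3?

52.98 %

n(HCl) added = 0.02454 × 0.5380 = 0.01320 mol
n(NaOH) used in back-titration = 0.02112 × 0.4572 = 9.656 × 10^-3 mol
n(HCl) left over = 9.656 × 10^-3 mol (1:1 ratio)
n(HCl) consumed by analyte = 0.01320 − 9.656 × 10^-3 = 3.546 × 10^-3 mol
From the 1:2 ratio, n(CaCO3) = 1/2 × 3.546 × 10^-3 = 1.773 × 10^-3 mol
mass of CaCO3 = 1.773 × 10^-3 × 100.09 = 0.1775 g
% CaCO3 = 0.1775 / 0.3350 × 100 = 52.98 %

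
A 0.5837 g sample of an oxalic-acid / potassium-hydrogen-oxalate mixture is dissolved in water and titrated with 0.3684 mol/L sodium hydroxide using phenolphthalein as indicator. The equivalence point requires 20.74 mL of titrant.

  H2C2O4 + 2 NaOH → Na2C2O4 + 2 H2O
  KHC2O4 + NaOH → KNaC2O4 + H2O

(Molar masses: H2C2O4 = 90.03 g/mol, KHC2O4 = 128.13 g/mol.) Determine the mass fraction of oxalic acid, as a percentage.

n(NaOH) = 0.02074 × 0.3684 = 7.641 × 10^-3 mol
Let x = n(H2C2O4), y = n(KHC2O4).
Titrant: 2x + 1y = 7.641 × 10^-3;  mass: 90.03x + 128.13y = 0.5837
Solving, x = 2.378 × 10^-3 mol, y = 2.885 × 10^-3 mol
mass of H2C2O4 = 2.378 × 10^-3 × 90.03 = 0.2141 g
% H2C2O4 = 0.2141 / 0.5837 × 100 = 36.68 %

36.68 %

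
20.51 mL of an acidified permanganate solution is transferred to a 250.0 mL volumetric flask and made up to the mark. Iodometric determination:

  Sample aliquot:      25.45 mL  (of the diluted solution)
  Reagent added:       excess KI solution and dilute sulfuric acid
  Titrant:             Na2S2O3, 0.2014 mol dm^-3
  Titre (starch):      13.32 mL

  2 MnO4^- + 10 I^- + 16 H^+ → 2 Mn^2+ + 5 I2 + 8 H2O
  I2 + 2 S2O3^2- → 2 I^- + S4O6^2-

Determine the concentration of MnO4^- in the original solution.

0.2570 mol/L

n(S2O3^2-) = 0.01332 × 0.2014 = 2.683 × 10^-3 mol
n(I2) = n(S2O3^2-)/2 = 1.341 × 10^-3 mol
From the 2:5 ratio, n(MnO4^-) in the aliquot = 2/5 × 1.341 × 10^-3 = 5.365 × 10^-4 mol
[MnO4^-]_dilute = 5.365 × 10^-4 / 0.02545 = 0.02108 mol/L
[MnO4^-]_original = 0.02108 × 250.0/20.51 = 0.2570 mol/L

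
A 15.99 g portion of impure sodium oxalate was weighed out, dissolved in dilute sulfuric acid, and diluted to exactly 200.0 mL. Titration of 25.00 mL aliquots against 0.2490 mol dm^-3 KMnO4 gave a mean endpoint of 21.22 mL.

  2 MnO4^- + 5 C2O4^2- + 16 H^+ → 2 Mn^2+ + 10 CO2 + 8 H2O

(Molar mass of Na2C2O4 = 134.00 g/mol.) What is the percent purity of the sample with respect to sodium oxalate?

n(KMnO4) per titration = 0.02122 × 0.2490 = 5.284 × 10^-3 mol
From the 5:2 ratio, n(Na2C2O4) in each aliquot = 5/2 × 5.284 × 10^-3 = 0.01321 mol
n(Na2C2O4) in the whole flask = 0.01321 × 200.0/25.00 = 0.1057 mol
mass of Na2C2O4 = 0.1057 × 134.00 = 14.16 g
% Na2C2O4 = 14.16 / 15.99 × 100 = 88.56 %

88.56 %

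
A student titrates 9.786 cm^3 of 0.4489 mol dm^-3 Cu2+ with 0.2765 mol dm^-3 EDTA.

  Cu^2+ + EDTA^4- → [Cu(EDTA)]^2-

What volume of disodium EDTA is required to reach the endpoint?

n(Cu2+) = 0.009786 L × 0.4489 mol/L = 4.393 × 10^-3 mol
n(EDTA) = 4.393 × 10^-3 mol (1:1 stoichiometry)
V(EDTA) = 4.393 × 10^-3 mol / 0.2765 mol/L = 0.01589 L = 15.89 mL

15.89 mL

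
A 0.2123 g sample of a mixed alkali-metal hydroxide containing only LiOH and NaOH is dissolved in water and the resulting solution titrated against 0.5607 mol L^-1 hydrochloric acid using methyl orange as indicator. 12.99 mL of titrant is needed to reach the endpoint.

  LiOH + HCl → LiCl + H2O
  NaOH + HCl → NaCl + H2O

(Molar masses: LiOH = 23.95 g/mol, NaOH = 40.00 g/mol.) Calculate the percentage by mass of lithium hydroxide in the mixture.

55.56 %

n(HCl) = 0.01299 × 0.5607 = 7.283 × 10^-3 mol
Let x = n(LiOH), y = n(NaOH).
Titrant: 1x + 1y = 7.283 × 10^-3;  mass: 23.95x + 40.00y = 0.2123
Solving, x = 4.925 × 10^-3 mol, y = 2.359 × 10^-3 mol
mass of LiOH = 4.925 × 10^-3 × 23.95 = 0.1179 g
% LiOH = 0.1179 / 0.2123 × 100 = 55.56 %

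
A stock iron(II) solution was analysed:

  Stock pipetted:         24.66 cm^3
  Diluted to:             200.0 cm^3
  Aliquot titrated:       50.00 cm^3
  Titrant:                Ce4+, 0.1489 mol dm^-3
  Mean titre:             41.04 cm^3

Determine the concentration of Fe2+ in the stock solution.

0.9912 mol/L

Ce^4+ + Fe^2+ → Ce^3+ + Fe^3+
n(Ce4+) = 0.04104 × 0.1489 = 6.111 × 10^-3 mol
n(Fe2+) in the aliquot = 6.111 × 10^-3 mol (1:1 ratio)
[Fe2+]_dilute = 6.111 × 10^-3 / 0.05000 = 0.1222 mol/L
Dilution factor = 200.0 / 24.66 = 8.110
[Fe2+]_stock = 0.1222 × 8.110 = 0.9912 mol/L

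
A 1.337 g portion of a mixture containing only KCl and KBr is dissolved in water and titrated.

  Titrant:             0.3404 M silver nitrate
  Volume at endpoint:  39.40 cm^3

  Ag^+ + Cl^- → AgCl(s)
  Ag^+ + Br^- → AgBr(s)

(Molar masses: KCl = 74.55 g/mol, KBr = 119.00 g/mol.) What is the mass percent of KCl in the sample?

n(AgNO3) = 0.03940 × 0.3404 = 0.01341 mol
Let x = n(KCl), y = n(KBr).
Titrant: 1x + 1y = 0.01341;  mass: 74.55x + 119.00y = 1.337
Solving, x = 5.827 × 10^-3 mol, y = 7.585 × 10^-3 mol
mass of KCl = 5.827 × 10^-3 × 74.55 = 0.4344 g
% KCl = 0.4344 / 1.337 × 100 = 32.49 %

32.49 %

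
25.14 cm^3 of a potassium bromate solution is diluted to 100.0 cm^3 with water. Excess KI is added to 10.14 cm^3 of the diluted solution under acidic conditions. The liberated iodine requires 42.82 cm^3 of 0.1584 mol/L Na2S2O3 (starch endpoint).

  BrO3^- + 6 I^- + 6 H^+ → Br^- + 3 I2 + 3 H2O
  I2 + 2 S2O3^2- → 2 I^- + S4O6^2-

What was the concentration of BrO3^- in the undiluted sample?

0.4435 mol/L

n(S2O3^2-) = 0.04282 × 0.1584 = 6.783 × 10^-3 mol
n(I2) = n(S2O3^2-)/2 = 3.391 × 10^-3 mol
From the 1:3 ratio, n(BrO3^-) in the aliquot = 1/3 × 3.391 × 10^-3 = 1.130 × 10^-3 mol
[BrO3^-]_dilute = 1.130 × 10^-3 / 0.01014 = 0.1115 mol/L
[BrO3^-]_original = 0.1115 × 100.0/25.14 = 0.4435 mol/L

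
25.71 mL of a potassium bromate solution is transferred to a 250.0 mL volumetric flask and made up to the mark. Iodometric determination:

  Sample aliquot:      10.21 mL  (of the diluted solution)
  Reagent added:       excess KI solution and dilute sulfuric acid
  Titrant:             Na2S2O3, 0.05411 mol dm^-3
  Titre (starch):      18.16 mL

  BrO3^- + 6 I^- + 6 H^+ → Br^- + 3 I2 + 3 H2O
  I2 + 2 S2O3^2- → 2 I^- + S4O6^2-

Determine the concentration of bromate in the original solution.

0.1560 mol/L

n(S2O3^2-) = 0.01816 × 0.05411 = 9.826 × 10^-4 mol
n(I2) = n(S2O3^2-)/2 = 4.913 × 10^-4 mol
From the 1:3 ratio, n(BrO3^-) in the aliquot = 1/3 × 4.913 × 10^-4 = 1.638 × 10^-4 mol
[BrO3^-]_dilute = 1.638 × 10^-4 / 0.01021 = 0.01604 mol/L
[BrO3^-]_original = 0.01604 × 250.0/25.71 = 0.1560 mol/L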